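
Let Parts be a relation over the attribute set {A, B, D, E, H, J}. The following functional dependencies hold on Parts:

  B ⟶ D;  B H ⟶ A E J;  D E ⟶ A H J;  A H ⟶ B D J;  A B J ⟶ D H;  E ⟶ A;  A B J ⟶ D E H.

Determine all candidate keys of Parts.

{A, H}⁺: AH→BDJ adds B, D, J; ABJ→DEH adds E → {A, B, D, E, H, J}.
{B, E}⁺: B→D adds D; DE→AHJ adds A, H, J → {A, B, D, E, H, J}.
{B, H}⁺: B→D adds D; BH→AEJ adds A, E, J → {A, B, D, E, H, J}.
{D, E}⁺: DE→AHJ adds A, H, J; AH→BDJ adds B → {A, B, D, E, H, J}.
{E, H}⁺: E→A adds A; AH→BDJ adds B, D, J → {A, B, D, E, H, J}.
{A, B, J}⁺: B→D adds D; ABJ→DH adds H; ABJ→DEH adds E → {A, B, D, E, H, J}.
Any other superkey contains one of these as a subset, so there are no further candidate keys.

{A, H}; {B, E}; {B, H}; {D, E}; {E, H}; {A, B, J}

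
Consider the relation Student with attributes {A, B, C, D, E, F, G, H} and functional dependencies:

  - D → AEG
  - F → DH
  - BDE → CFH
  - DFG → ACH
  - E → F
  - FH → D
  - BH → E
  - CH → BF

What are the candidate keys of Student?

(D); (E); (F); (B, H); (C, H)

{D}⁺: D→AEG adds A, E, G; E→F adds F; F→DH adds H; DFG→ACH adds C; CH→BF adds B → {A, B, C, D, E, F, G, H}.
{E}⁺: E→F adds F; F→DH adds D, H; D→AEG adds A, G; DFG→ACH adds C; CH→BF adds B → {A, B, C, D, E, F, G, H}.
{F}⁺: F→DH adds D, H; D→AEG adds A, E, G; DFG→ACH adds C; CH→BF adds B → {A, B, C, D, E, F, G, H}.
{B, H}⁺: BH→E adds E; E→F adds F; FH→D adds D; D→AEG adds A, G; BDE→CFH adds C → {A, B, C, D, E, F, G, H}. Minimal: {H}⁺ = {H}; {B}⁺ = {B} — none reach the full schema.
{C, H}⁺: CH→BF adds B, F; F→DH adds D; BH→E adds E; D→AEG adds A, G → {A, B, C, D, E, F, G, H}. Minimal: {H}⁺ = {H}; {C}⁺ = {C} — none reach the full schema.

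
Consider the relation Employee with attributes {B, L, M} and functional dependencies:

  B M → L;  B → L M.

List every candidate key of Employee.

Attribute B never appears on the right-hand side of any dependency, so B must belong to every candidate key.
{B}⁺ = {B, L, M}, which is all of the schema, so {B} is the only candidate key.

B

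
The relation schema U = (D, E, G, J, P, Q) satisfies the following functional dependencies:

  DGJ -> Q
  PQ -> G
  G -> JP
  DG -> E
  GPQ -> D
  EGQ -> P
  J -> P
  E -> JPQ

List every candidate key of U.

{E}⁺: E→JPQ adds J, P, Q; PQ→G adds G; GPQ→D adds D → {D, E, G, J, P, Q}.
{D, G}⁺: G→JP adds J, P; DG→E adds E; E→JPQ adds Q → {D, E, G, J, P, Q}.
{G, Q}⁺: G→JP adds J, P; GPQ→D adds D; DG→E adds E → {D, E, G, J, P, Q}.
{J, Q}⁺: J→P adds P; PQ→G adds G; GPQ→D adds D; DG→E adds E → {D, E, G, J, P, Q}.
{P, Q}⁺: PQ→G adds G; G→JP adds J; GPQ→D adds D; DG→E adds E → {D, E, G, J, P, Q}.

{E}, {D, G}, {G, Q}, {J, Q}, {P, Q}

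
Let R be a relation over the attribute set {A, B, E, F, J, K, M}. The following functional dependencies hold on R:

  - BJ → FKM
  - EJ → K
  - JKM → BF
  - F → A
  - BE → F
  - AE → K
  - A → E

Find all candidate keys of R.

{B, J}, {A, J, M}, {E, J, M}, {F, J, M}, {J, K, M}

Attribute J never appears on the right-hand side of any dependency, so J must belong to every candidate key.
{J}⁺ = {J}, which is not all of the schema, so we must add further attributes.
{B, J}⁺: BJ→FKM adds F, K, M; F→A adds A; A→E adds E → {A, B, E, F, J, K, M}. Minimal: {J}⁺ = {J}; {B}⁺ = {B} — none reach the full schema.
{A, J, M}⁺: A→E adds E; EJ→K adds K; JKM→BF adds B, F → {A, B, E, F, J, K, M}. Minimal: {J, M}⁺ = {J, M}; {A, M}⁺ = {A, E, K, M}; {A, J}⁺ = {A, E, J, K} — none reach the full schema.
{E, J, M}⁺: EJ→K adds K; JKM→BF adds B, F; F→A adds A → {A, B, E, F, J, K, M}. Minimal: {J, M}⁺ = {J, M}; {E, M}⁺ = {E, M}; {E, J}⁺ = {E, J, K} — none reach the full schema.
{F, J, M}⁺: F→A adds A; A→E adds E; EJ→K adds K; JKM→BF adds B → {A, B, E, F, J, K, M}. Minimal: {J, M}⁺ = {J, M}; {F, M}⁺ = {A, E, F, K, M}; {F, J}⁺ = {A, E, F, J, K} — none reach the full schema.
{J, K, M}⁺: JKM→BF adds B, F; F→A adds A; A→E adds E → {A, B, E, F, J, K, M}. Minimal: {K, M}⁺ = {K, M}; {J, M}⁺ = {J, M}; {J, K}⁺ = {J, K} — none reach the full schema.
Any other superkey contains one of these as a subset, so there are no further candidate keys.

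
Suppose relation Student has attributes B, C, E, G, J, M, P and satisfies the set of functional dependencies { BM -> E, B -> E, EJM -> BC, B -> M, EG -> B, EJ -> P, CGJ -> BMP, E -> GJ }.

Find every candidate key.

{B}⁺: B→E adds E; B→M adds M; E→GJ adds G, J; EJM→BC adds C; EJ→P adds P → {B, C, E, G, J, M, P}.
{E}⁺: E→GJ adds G, J; EG→B adds B; EJ→P adds P; B→M adds M; EJM→BC adds C → {B, C, E, G, J, M, P}.
{C, G, J}⁺: CGJ→BMP adds B, M, P; BM→E adds E → {B, C, E, G, J, M, P}. Minimal: {G, J}⁺ = {G, J}; {C, J}⁺ = {C, J}; {C, G}⁺ = {C, G} — none reach the full schema.

B, E, CGJ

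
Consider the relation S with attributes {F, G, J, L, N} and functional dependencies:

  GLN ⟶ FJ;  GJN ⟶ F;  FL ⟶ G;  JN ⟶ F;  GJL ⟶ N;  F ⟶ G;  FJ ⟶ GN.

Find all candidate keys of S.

Attribute L never appears on the right-hand side of any dependency, so L must belong to every candidate key.
{L}⁺ = {L}, which is not all of the schema, so we must add further attributes.
{F, J, L}⁺: FL→G adds G; GJL→N adds N → {F, G, J, L, N}. Minimal: {J, L}⁺ = {J, L}; {F, L}⁺ = {F, G, L}; {F, J}⁺ = {F, G, J, N} — none reach the full schema.
{F, L, N}⁺: FL→G adds G; GLN→FJ adds J → {F, G, J, L, N}. Minimal: {L, N}⁺ = {L, N}; {F, N}⁺ = {F, G, N}; {F, L}⁺ = {F, G, L} — none reach the full schema.
{G, J, L}⁺: GJL→N adds N; GLN→FJ adds F → {F, G, J, L, N}. Minimal: {J, L}⁺ = {J, L}; {G, L}⁺ = {G, L}; {G, J}⁺ = {G, J} — none reach the full schema.
{G, L, N}⁺: GLN→FJ adds F, J → {F, G, J, L, N}. Minimal: {L, N}⁺ = {L, N}; {G, N}⁺ = {G, N}; {G, L}⁺ = {G, L} — none reach the full schema.
{J, L, N}⁺: JN→F adds F; F→G adds G → {F, G, J, L, N}. Minimal: {L, N}⁺ = {L, N}; {J, N}⁺ = {F, G, J, N}; {J, L}⁺ = {J, L} — none reach the full schema.
Any other superkey contains one of these as a subset, so there are no further candidate keys.

(F, J, L); (F, L, N); (G, J, L); (G, L, N); (J, L, N)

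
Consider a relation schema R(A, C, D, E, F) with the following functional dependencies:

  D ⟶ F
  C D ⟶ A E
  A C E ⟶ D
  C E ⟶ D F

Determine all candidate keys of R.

Attribute C never appears on the right-hand side of any dependency, so C must belong to every candidate key.
{C}⁺ = {C}, which is not all of the schema, so we must add further attributes.
{C, D}⁺: D→F adds F; CD→AE adds A, E → {A, C, D, E, F}.
{C, E}⁺: CE→DF adds D, F; CD→AE adds A → {A, C, D, E, F}.

{C, D}, {C, E}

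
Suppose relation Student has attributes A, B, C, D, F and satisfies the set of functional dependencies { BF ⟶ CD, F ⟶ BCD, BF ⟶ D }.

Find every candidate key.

Attributes A, F never appear on any right-hand side, so every candidate key must contain {A, F}.
{A, F}⁺ = {A, B, C, D, F}, which is all of the schema, so {A, F} is the only candidate key.

AF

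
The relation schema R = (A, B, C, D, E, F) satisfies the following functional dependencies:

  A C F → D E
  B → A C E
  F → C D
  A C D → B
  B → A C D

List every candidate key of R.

AF, BF

{A, F}⁺: F→CD adds C, D; ACD→B adds B; ACF→DE adds E → {A, B, C, D, E, F}. Minimal: {F}⁺ = {C, D, F}; {A}⁺ = {A} — none reach the full schema.
{B, F}⁺: B→ACE adds A, C, E; F→CD adds D → {A, B, C, D, E, F}. Minimal: {F}⁺ = {C, D, F}; {B}⁺ = {A, B, C, D, E} — none reach the full schema.
Any other superkey contains one of these as a subset, so there are no further candidate keys.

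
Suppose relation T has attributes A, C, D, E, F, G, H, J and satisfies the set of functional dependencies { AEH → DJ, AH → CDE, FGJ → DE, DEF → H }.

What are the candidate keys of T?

Attributes A, F, G never appear on any right-hand side, so every candidate key must contain {A, F, G}.
{A, F, G}⁺ = {A, F, G}, which is not all of the schema, so we must add further attributes.
{A, F, G, H}⁺: AH→CDE adds C, D, E; AEH→DJ adds J → {A, C, D, E, F, G, H, J}.
{A, F, G, J}⁺: FGJ→DE adds D, E; DEF→H adds H; AH→CDE adds C → {A, C, D, E, F, G, H, J}.
{A, D, E, F, G}⁺: DEF→H adds H; AEH→DJ adds J; AH→CDE adds C → {A, C, D, E, F, G, H, J}.

AFGH, AFGJ, ADEFG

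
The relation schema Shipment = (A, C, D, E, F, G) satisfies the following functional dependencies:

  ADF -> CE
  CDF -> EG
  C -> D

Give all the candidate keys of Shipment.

Attributes A, F never appear on any right-hand side, so every candidate key must contain {A, F}.
{A, F}⁺ = {A, F}, which is not all of the schema, so we must add further attributes.
{A, C, F}⁺: C→D adds D; ADF→CE adds E; CDF→EG adds G → {A, C, D, E, F, G}. Minimal: {C, F}⁺ = {C, D, E, F, G}; {A, F}⁺ = {A, F}; {A, C}⁺ = {A, C, D} — none reach the full schema.
{A, D, F}⁺: ADF→CE adds C, E; CDF→EG adds G → {A, C, D, E, F, G}. Minimal: {D, F}⁺ = {D, F}; {A, F}⁺ = {A, F}; {A, D}⁺ = {A, D} — none reach the full schema.

{A, C, F}; {A, D, F}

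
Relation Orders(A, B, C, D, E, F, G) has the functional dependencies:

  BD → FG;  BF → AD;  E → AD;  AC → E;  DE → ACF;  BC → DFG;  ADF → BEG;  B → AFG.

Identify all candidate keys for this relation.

{B}⁺: B→AFG adds A, F, G; BF→AD adds D; ADF→BEG adds E; DE→ACF adds C → {A, B, C, D, E, F, G}.
{E}⁺: E→AD adds A, D; DE→ACF adds C, F; ADF→BEG adds B, G → {A, B, C, D, E, F, G}.
{A, C}⁺: AC→E adds E; E→AD adds D; DE→ACF adds F; ADF→BEG adds B, G → {A, B, C, D, E, F, G}. Minimal: {C}⁺ = {C}; {A}⁺ = {A} — none reach the full schema.
{A, D, F}⁺: ADF→BEG adds B, E, G; DE→ACF adds C → {A, B, C, D, E, F, G}. Minimal: {D, F}⁺ = {D, F}; {A, F}⁺ = {A, F}; {A, D}⁺ = {A, D} — none reach the full schema.

B; E; AC; ADF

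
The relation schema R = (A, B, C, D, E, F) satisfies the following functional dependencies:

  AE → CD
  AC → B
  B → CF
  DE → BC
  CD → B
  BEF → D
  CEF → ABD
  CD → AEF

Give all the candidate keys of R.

{A, E}, {B, D}, {B, E}, {C, D}, {D, E}, {C, E, F}

{A, E}⁺: AE→CD adds C, D; AC→B adds B; B→CF adds F → {A, B, C, D, E, F}. Minimal: {E}⁺ = {E}; {A}⁺ = {A} — none reach the full schema.
{B, D}⁺: B→CF adds C, F; CD→AEF adds A, E → {A, B, C, D, E, F}. Minimal: {D}⁺ = {D}; {B}⁺ = {B, C, F} — none reach the full schema.
{B, E}⁺: B→CF adds C, F; BEF→D adds D; CEF→ABD adds A → {A, B, C, D, E, F}. Minimal: {E}⁺ = {E}; {B}⁺ = {B, C, F} — none reach the full schema.
{C, D}⁺: CD→B adds B; CD→AEF adds A, E, F → {A, B, C, D, E, F}. Minimal: {D}⁺ = {D}; {C}⁺ = {C} — none reach the full schema.
{D, E}⁺: DE→BC adds B, C; CD→AEF adds A, F → {A, B, C, D, E, F}. Minimal: {E}⁺ = {E}; {D}⁺ = {D} — none reach the full schema.
{C, E, F}⁺: CEF→ABD adds A, B, D → {A, B, C, D, E, F}. Minimal: {E, F}⁺ = {E, F}; {C, F}⁺ = {C, F}; {C, E}⁺ = {C, E} — none reach the full schema.
Any other superkey contains one of these as a subset, so there are no further candidate keys.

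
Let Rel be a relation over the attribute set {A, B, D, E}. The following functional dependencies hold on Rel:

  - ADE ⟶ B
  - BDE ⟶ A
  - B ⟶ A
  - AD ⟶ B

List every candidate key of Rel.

{A, D, E}, {B, D, E}

Attributes D, E never appear on any right-hand side, so every candidate key must contain {D, E}.
{D, E}⁺ = {D, E}, which is not all of the schema, so we must add further attributes.
{A, D, E}⁺: ADE→B adds B → {A, B, D, E}. Minimal: {D, E}⁺ = {D, E}; {A, E}⁺ = {A, E}; {A, D}⁺ = {A, B, D} — none reach the full schema.
{B, D, E}⁺: BDE→A adds A → {A, B, D, E}. Minimal: {D, E}⁺ = {D, E}; {B, E}⁺ = {A, B, E}; {B, D}⁺ = {A, B, D} — none reach the full schema.
Any other superkey contains one of these as a subset, so there are no further candidate keys.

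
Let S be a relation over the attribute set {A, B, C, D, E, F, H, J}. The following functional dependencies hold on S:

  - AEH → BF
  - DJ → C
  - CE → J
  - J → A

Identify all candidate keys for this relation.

Attributes D, E, H never appear on any right-hand side, so every candidate key must contain {D, E, H}.
{D, E, H}⁺ = {D, E, H}, which is not all of the schema, so we must add further attributes.
{C, D, E, H}⁺: CE→J adds J; J→A adds A; AEH→BF adds B, F → {A, B, C, D, E, F, H, J}. Minimal: {D, E, H}⁺ = {D, E, H}; {C, E, H}⁺ = {A, B, C, E, F, H, J}; {C, D, H}⁺ = {C, D, H}; … — none reach the full schema.
{D, E, H, J}⁺: DJ→C adds C; J→A adds A; AEH→BF adds B, F → {A, B, C, D, E, F, H, J}. Minimal: {E, H, J}⁺ = {A, B, E, F, H, J}; {D, H, J}⁺ = {A, C, D, H, J}; {D, E, J}⁺ = {A, C, D, E, J}; … — none reach the full schema.
Any other superkey contains one of these as a subset, so there are no further candidate keys.

(C, D, E, H), (D, E, H, J)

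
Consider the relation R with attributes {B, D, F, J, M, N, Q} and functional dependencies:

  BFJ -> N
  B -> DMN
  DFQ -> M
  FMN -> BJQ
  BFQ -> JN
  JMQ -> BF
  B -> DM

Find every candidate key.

(B, F); (B, J, Q); (F, M, N); (J, M, Q); (D, F, J, Q); (D, F, N, Q)

{B, F}⁺: B→DMN adds D, M, N; FMN→BJQ adds J, Q → {B, D, F, J, M, N, Q}. Minimal: {F}⁺ = {F}; {B}⁺ = {B, D, M, N} — none reach the full schema.
{B, J, Q}⁺: B→DMN adds D, M, N; JMQ→BF adds F → {B, D, F, J, M, N, Q}. Minimal: {J, Q}⁺ = {J, Q}; {B, Q}⁺ = {B, D, M, N, Q}; {B, J}⁺ = {B, D, J, M, N} — none reach the full schema.
{F, M, N}⁺: FMN→BJQ adds B, J, Q; B→DM adds D → {B, D, F, J, M, N, Q}. Minimal: {M, N}⁺ = {M, N}; {F, N}⁺ = {F, N}; {F, M}⁺ = {F, M} — none reach the full schema.
{J, M, Q}⁺: JMQ→BF adds B, F; B→DM adds D; BFJ→N adds N → {B, D, F, J, M, N, Q}. Minimal: {M, Q}⁺ = {M, Q}; {J, Q}⁺ = {J, Q}; {J, M}⁺ = {J, M} — none reach the full schema.
{D, F, J, Q}⁺: DFQ→M adds M; JMQ→BF adds B; BFJ→N adds N → {B, D, F, J, M, N, Q}. Minimal: {F, J, Q}⁺ = {F, J, Q}; {D, J, Q}⁺ = {D, J, Q}; {D, F, Q}⁺ = {D, F, M, Q}; … — none reach the full schema.
{D, F, N, Q}⁺: DFQ→M adds M; FMN→BJQ adds B, J → {B, D, F, J, M, N, Q}. Minimal: {F, N, Q}⁺ = {F, N, Q}; {D, N, Q}⁺ = {D, N, Q}; {D, F, Q}⁺ = {D, F, M, Q}; … — none reach the full schema.
Any other superkey contains one of these as a subset, so there are no further candidate keys.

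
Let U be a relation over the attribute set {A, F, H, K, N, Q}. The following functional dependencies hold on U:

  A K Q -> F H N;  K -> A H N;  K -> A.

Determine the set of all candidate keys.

Attributes K, Q never appear on any right-hand side, so every candidate key must contain {K, Q}.
{K, Q}⁺ = {A, F, H, K, N, Q}, which is all of the schema, so {K, Q} is the only candidate key.

{K, Q}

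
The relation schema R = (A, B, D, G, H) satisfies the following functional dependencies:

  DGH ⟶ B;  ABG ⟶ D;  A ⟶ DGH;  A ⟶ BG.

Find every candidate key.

A

Attribute A never appears on the right-hand side of any dependency, so A must belong to every candidate key.
{A}⁺ = {A, B, D, G, H}, which is all of the schema, so {A} is the only candidate key.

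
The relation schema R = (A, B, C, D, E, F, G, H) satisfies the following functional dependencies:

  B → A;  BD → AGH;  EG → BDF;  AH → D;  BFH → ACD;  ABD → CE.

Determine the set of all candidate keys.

{B, D}⁺: B→A adds A; BD→AGH adds G, H; ABD→CE adds C, E; EG→BDF adds F → {A, B, C, D, E, F, G, H}. Minimal: {D}⁺ = {D}; {B}⁺ = {A, B} — none reach the full schema.
{B, H}⁺: B→A adds A; AH→D adds D; ABD→CE adds C, E; BD→AGH adds G; EG→BDF adds F → {A, B, C, D, E, F, G, H}. Minimal: {H}⁺ = {H}; {B}⁺ = {A, B} — none reach the full schema.
{E, G}⁺: EG→BDF adds B, D, F; B→A adds A; BD→AGH adds H; BFH→ACD adds C → {A, B, C, D, E, F, G, H}. Minimal: {G}⁺ = {G}; {E}⁺ = {E} — none reach the full schema.
Any other superkey contains one of these as a subset, so there are no further candidate keys.

{B, D}, {B, H}, {E, G}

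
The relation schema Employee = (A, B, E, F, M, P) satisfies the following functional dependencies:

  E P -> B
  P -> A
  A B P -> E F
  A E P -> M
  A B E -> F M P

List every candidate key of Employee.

{B, P}; {E, P}; {A, B, E}

{B, P}⁺: P→A adds A; ABP→EF adds E, F; AEP→M adds M → {A, B, E, F, M, P}. Minimal: {P}⁺ = {A, P}; {B}⁺ = {B} — none reach the full schema.
{E, P}⁺: EP→B adds B; P→A adds A; ABP→EF adds F; AEP→M adds M → {A, B, E, F, M, P}. Minimal: {P}⁺ = {A, P}; {E}⁺ = {E} — none reach the full schema.
{A, B, E}⁺: ABE→FMP adds F, M, P → {A, B, E, F, M, P}. Minimal: {B, E}⁺ = {B, E}; {A, E}⁺ = {A, E}; {A, B}⁺ = {A, B} — none reach the full schema.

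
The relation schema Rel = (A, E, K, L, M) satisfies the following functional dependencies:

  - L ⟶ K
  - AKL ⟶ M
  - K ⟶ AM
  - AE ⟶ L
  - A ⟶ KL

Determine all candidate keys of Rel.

{A, E}, {E, K}, {E, L}

Attribute E never appears on the right-hand side of any dependency, so E must belong to every candidate key.
{E}⁺ = {E}, which is not all of the schema, so we must add further attributes.
{A, E}⁺: AE→L adds L; A→KL adds K; AKL→M adds M → {A, E, K, L, M}. Minimal: {E}⁺ = {E}; {A}⁺ = {A, K, L, M} — none reach the full schema.
{E, K}⁺: K→AM adds A, M; AE→L adds L → {A, E, K, L, M}. Minimal: {K}⁺ = {A, K, L, M}; {E}⁺ = {E} — none reach the full schema.
{E, L}⁺: L→K adds K; K→AM adds A, M → {A, E, K, L, M}. Minimal: {L}⁺ = {A, K, L, M}; {E}⁺ = {E} — none reach the full schema.
Any other superkey contains one of these as a subset, so there are no further candidate keys.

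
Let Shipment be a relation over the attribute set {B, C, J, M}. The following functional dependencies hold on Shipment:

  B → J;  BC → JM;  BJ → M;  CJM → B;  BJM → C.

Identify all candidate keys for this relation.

{B}⁺: B→J adds J; BJ→M adds M; BJM→C adds C → {B, C, J, M}.
{C, J, M}⁺: CJM→B adds B → {B, C, J, M}. Minimal: {J, M}⁺ = {J, M}; {C, M}⁺ = {C, M}; {C, J}⁺ = {C, J} — none reach the full schema.

B, CJM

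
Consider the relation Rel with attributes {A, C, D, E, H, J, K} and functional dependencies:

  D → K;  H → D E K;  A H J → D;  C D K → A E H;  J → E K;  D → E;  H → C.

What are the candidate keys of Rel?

Attribute J never appears on the right-hand side of any dependency, so J must belong to every candidate key.
{J}⁺ = {E, J, K}, which is not all of the schema, so we must add further attributes.
{H, J}⁺: H→DEK adds D, E, K; H→C adds C; CDK→AEH adds A → {A, C, D, E, H, J, K}. Minimal: {J}⁺ = {E, J, K}; {H}⁺ = {A, C, D, E, H, K} — none reach the full schema.
{C, D, J}⁺: D→K adds K; CDK→AEH adds A, E, H → {A, C, D, E, H, J, K}. Minimal: {D, J}⁺ = {D, E, J, K}; {C, J}⁺ = {C, E, J, K}; {C, D}⁺ = {A, C, D, E, H, K} — none reach the full schema.

{H, J}; {C, D, J}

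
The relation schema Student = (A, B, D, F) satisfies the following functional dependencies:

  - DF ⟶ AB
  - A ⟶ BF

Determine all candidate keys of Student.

{A, D}⁺: A→BF adds B, F → {A, B, D, F}. Minimal: {D}⁺ = {D}; {A}⁺ = {A, B, F} — none reach the full schema.
{D, F}⁺: DF→AB adds A, B → {A, B, D, F}. Minimal: {F}⁺ = {F}; {D}⁺ = {D} — none reach the full schema.

AD, DF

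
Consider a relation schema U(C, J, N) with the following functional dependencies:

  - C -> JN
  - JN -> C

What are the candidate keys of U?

{C}⁺: C→JN adds J, N → {C, J, N}.
{J, N}⁺: JN→C adds C → {C, J, N}. Minimal: {N}⁺ = {N}; {J}⁺ = {J} — none reach the full schema.

(C); (J, N)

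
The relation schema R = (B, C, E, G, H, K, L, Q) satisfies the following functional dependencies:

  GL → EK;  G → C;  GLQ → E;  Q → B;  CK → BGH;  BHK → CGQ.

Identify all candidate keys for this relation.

{G, L}; {C, K, L}; {B, H, K, L}; {H, K, L, Q}

Attribute L never appears on the right-hand side of any dependency, so L must belong to every candidate key.
{L}⁺ = {L}, which is not all of the schema, so we must add further attributes.
{G, L}⁺: GL→EK adds E, K; G→C adds C; CK→BGH adds B, H; BHK→CGQ adds Q → {B, C, E, G, H, K, L, Q}. Minimal: {L}⁺ = {L}; {G}⁺ = {C, G} — none reach the full schema.
{C, K, L}⁺: CK→BGH adds B, G, H; BHK→CGQ adds Q; GL→EK adds E → {B, C, E, G, H, K, L, Q}. Minimal: {K, L}⁺ = {K, L}; {C, L}⁺ = {C, L}; {C, K}⁺ = {B, C, G, H, K, Q} — none reach the full schema.
{B, H, K, L}⁺: BHK→CGQ adds C, G, Q; GL→EK adds E → {B, C, E, G, H, K, L, Q}. Minimal: {H, K, L}⁺ = {H, K, L}; {B, K, L}⁺ = {B, K, L}; {B, H, L}⁺ = {B, H, L}; … — none reach the full schema.
{H, K, L, Q}⁺: Q→B adds B; BHK→CGQ adds C, G; GL→EK adds E → {B, C, E, G, H, K, L, Q}. Minimal: {K, L, Q}⁺ = {B, K, L, Q}; {H, L, Q}⁺ = {B, H, L, Q}; {H, K, Q}⁺ = {B, C, G, H, K, Q}; … — none reach the full schema.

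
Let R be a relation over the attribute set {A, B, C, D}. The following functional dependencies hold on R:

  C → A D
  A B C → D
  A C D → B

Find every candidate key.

{C}⁺: C→AD adds A, D; ACD→B adds B → {A, B, C, D}.

{C}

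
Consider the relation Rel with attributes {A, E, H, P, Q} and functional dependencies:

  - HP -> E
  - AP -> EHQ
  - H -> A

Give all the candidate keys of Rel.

Attribute P never appears on the right-hand side of any dependency, so P must belong to every candidate key.
{P}⁺ = {P}, which is not all of the schema, so we must add further attributes.
{A, P}⁺: AP→EHQ adds E, H, Q → {A, E, H, P, Q}.
{H, P}⁺: HP→E adds E; H→A adds A; AP→EHQ adds Q → {A, E, H, P, Q}.

{A, P}, {H, P}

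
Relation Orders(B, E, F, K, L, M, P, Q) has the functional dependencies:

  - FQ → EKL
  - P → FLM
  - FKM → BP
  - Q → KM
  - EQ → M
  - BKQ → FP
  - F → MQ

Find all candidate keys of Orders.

(F); (P); (B, Q)

{F}⁺: F→MQ adds M, Q; FQ→EKL adds E, K, L; FKM→BP adds B, P → {B, E, F, K, L, M, P, Q}.
{P}⁺: P→FLM adds F, L, M; F→MQ adds Q; FQ→EKL adds E, K; FKM→BP adds B → {B, E, F, K, L, M, P, Q}.
{B, Q}⁺: Q→KM adds K, M; BKQ→FP adds F, P; FQ→EKL adds E, L → {B, E, F, K, L, M, P, Q}. Minimal: {Q}⁺ = {K, M, Q}; {B}⁺ = {B} — none reach the full schema.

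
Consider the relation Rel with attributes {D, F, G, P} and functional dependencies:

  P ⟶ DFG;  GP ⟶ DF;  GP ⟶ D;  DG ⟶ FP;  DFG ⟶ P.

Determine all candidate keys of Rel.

{P}⁺: P→DFG adds D, F, G → {D, F, G, P}.
{D, G}⁺: DG→FP adds F, P → {D, F, G, P}. Minimal: {G}⁺ = {G}; {D}⁺ = {D} — none reach the full schema.

{P}, {D, G}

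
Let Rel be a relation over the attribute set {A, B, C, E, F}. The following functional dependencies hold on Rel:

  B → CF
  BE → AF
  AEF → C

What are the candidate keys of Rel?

BE

{B, E}⁺: B→CF adds C, F; BE→AF adds A → {A, B, C, E, F}. Minimal: {E}⁺ = {E}; {B}⁺ = {B, C, F} — none reach the full schema.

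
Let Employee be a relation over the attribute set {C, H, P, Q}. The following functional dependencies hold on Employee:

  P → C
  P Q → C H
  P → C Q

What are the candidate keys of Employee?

P

Attribute P never appears on the right-hand side of any dependency, so P must belong to every candidate key.
{P}⁺ = {C, H, P, Q}, which is all of the schema, so {P} is the only candidate key.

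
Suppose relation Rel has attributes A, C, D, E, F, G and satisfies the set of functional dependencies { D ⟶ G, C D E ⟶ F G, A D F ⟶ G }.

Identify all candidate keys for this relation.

{A, C, D, E}

Attributes A, C, D, E never appear on any right-hand side, so every candidate key must contain {A, C, D, E}.
{A, C, D, E}⁺ = {A, C, D, E, F, G}, which is all of the schema, so {A, C, D, E} is the only candidate key.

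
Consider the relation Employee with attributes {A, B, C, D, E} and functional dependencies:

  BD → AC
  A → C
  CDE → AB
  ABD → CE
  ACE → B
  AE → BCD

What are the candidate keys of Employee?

{A, E}, {B, D}, {C, D, E}

{A, E}⁺: A→C adds C; ACE→B adds B; AE→BCD adds D → {A, B, C, D, E}. Minimal: {E}⁺ = {E}; {A}⁺ = {A, C} — none reach the full schema.
{B, D}⁺: BD→AC adds A, C; ABD→CE adds E → {A, B, C, D, E}. Minimal: {D}⁺ = {D}; {B}⁺ = {B} — none reach the full schema.
{C, D, E}⁺: CDE→AB adds A, B → {A, B, C, D, E}. Minimal: {D, E}⁺ = {D, E}; {C, E}⁺ = {C, E}; {C, D}⁺ = {C, D} — none reach the full schema.
Any other superkey contains one of these as a subset, so there are no further candidate keys.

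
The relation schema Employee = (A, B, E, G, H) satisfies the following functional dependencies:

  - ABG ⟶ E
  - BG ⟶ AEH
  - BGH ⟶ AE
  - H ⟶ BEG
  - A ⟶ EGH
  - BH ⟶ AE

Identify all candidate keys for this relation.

{A}⁺: A→EGH adds E, G, H; H→BEG adds B → {A, B, E, G, H}.
{H}⁺: H→BEG adds B, E, G; BH→AE adds A → {A, B, E, G, H}.
{B, G}⁺: BG→AEH adds A, E, H → {A, B, E, G, H}. Minimal: {G}⁺ = {G}; {B}⁺ = {B} — none reach the full schema.
Any other superkey contains one of these as a subset, so there are no further candidate keys.

A, H, BG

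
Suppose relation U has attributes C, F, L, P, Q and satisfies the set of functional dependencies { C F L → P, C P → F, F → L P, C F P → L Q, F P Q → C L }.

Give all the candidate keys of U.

{C, F}⁺: F→LP adds L, P; CFP→LQ adds Q → {C, F, L, P, Q}. Minimal: {F}⁺ = {F, L, P}; {C}⁺ = {C} — none reach the full schema.
{C, P}⁺: CP→F adds F; F→LP adds L; CFP→LQ adds Q → {C, F, L, P, Q}. Minimal: {P}⁺ = {P}; {C}⁺ = {C} — none reach the full schema.
{F, Q}⁺: F→LP adds L, P; FPQ→CL adds C → {C, F, L, P, Q}. Minimal: {Q}⁺ = {Q}; {F}⁺ = {F, L, P} — none reach the full schema.
Any other superkey contains one of these as a subset, so there are no further candidate keys.

(C, F), (C, P), (F, Q)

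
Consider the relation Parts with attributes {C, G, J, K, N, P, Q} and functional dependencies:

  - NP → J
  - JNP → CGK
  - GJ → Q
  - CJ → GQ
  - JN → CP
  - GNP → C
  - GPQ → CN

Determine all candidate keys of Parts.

{J, N}⁺: JN→CP adds C, P; JNP→CGK adds G, K; GJ→Q adds Q → {C, G, J, K, N, P, Q}. Minimal: {N}⁺ = {N}; {J}⁺ = {J} — none reach the full schema.
{N, P}⁺: NP→J adds J; JNP→CGK adds C, G, K; GJ→Q adds Q → {C, G, J, K, N, P, Q}. Minimal: {P}⁺ = {P}; {N}⁺ = {N} — none reach the full schema.
{C, J, P}⁺: CJ→GQ adds G, Q; GPQ→CN adds N; JNP→CGK adds K → {C, G, J, K, N, P, Q}. Minimal: {J, P}⁺ = {J, P}; {C, P}⁺ = {C, P}; {C, J}⁺ = {C, G, J, Q} — none reach the full schema.
{G, J, P}⁺: GJ→Q adds Q; GPQ→CN adds C, N; JNP→CGK adds K → {C, G, J, K, N, P, Q}. Minimal: {J, P}⁺ = {J, P}; {G, P}⁺ = {G, P}; {G, J}⁺ = {G, J, Q} — none reach the full schema.
{G, P, Q}⁺: GPQ→CN adds C, N; NP→J adds J; JNP→CGK adds K → {C, G, J, K, N, P, Q}. Minimal: {P, Q}⁺ = {P, Q}; {G, Q}⁺ = {G, Q}; {G, P}⁺ = {G, P} — none reach the full schema.
Any other superkey contains one of these as a subset, so there are no further candidate keys.

{J, N}, {N, P}, {C, J, P}, {G, J, P}, {G, P, Q}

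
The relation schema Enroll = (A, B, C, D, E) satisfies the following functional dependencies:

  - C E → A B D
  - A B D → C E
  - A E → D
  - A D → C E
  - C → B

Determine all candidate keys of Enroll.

AD; AE; CE

{A, D}⁺: AD→CE adds C, E; C→B adds B → {A, B, C, D, E}. Minimal: {D}⁺ = {D}; {A}⁺ = {A} — none reach the full schema.
{A, E}⁺: AE→D adds D; AD→CE adds C; C→B adds B → {A, B, C, D, E}. Minimal: {E}⁺ = {E}; {A}⁺ = {A} — none reach the full schema.
{C, E}⁺: CE→ABD adds A, B, D → {A, B, C, D, E}. Minimal: {E}⁺ = {E}; {C}⁺ = {B, C} — none reach the full schema.
Any other superkey contains one of these as a subset, so there are no further candidate keys.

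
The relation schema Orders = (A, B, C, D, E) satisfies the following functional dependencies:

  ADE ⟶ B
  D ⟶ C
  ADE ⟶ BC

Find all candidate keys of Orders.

Attributes A, D, E never appear on any right-hand side, so every candidate key must contain {A, D, E}.
{A, D, E}⁺ = {A, B, C, D, E}, which is all of the schema, so {A, D, E} is the only candidate key.

ADE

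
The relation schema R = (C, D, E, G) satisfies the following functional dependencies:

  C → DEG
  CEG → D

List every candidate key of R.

{C}

{C}⁺: C→DEG adds D, E, G → {C, D, E, G}.
No other minimal superkey exists.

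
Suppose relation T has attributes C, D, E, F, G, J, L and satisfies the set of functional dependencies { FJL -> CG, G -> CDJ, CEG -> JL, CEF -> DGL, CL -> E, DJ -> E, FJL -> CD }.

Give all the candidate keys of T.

Attribute F never appears on the right-hand side of any dependency, so F must belong to every candidate key.
{F}⁺ = {F}, which is not all of the schema, so we must add further attributes.
{F, G}⁺: G→CDJ adds C, D, J; DJ→E adds E; CEG→JL adds L → {C, D, E, F, G, J, L}. Minimal: {G}⁺ = {C, D, E, G, J, L}; {F}⁺ = {F} — none reach the full schema.
{C, E, F}⁺: CEF→DGL adds D, G, L; G→CDJ adds J → {C, D, E, F, G, J, L}. Minimal: {E, F}⁺ = {E, F}; {C, F}⁺ = {C, F}; {C, E}⁺ = {C, E} — none reach the full schema.
{C, F, L}⁺: CL→E adds E; CEF→DGL adds D, G; G→CDJ adds J → {C, D, E, F, G, J, L}. Minimal: {F, L}⁺ = {F, L}; {C, L}⁺ = {C, E, L}; {C, F}⁺ = {C, F} — none reach the full schema.
{F, J, L}⁺: FJL→CG adds C, G; G→CDJ adds D; CL→E adds E → {C, D, E, F, G, J, L}. Minimal: {J, L}⁺ = {J, L}; {F, L}⁺ = {F, L}; {F, J}⁺ = {F, J} — none reach the full schema.
{C, D, F, J}⁺: DJ→E adds E; CEF→DGL adds G, L → {C, D, E, F, G, J, L}. Minimal: {D, F, J}⁺ = {D, E, F, J}; {C, F, J}⁺ = {C, F, J}; {C, D, J}⁺ = {C, D, E, J}; … — none reach the full schema.

{F, G}, {C, E, F}, {C, F, L}, {F, J, L}, {C, D, F, J}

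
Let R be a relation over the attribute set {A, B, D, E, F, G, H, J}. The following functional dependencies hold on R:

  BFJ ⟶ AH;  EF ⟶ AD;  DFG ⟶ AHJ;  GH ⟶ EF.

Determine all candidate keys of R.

Attributes B, G never appear on any right-hand side, so every candidate key must contain {B, G}.
{B, G}⁺ = {B, G}, which is not all of the schema, so we must add further attributes.
{B, G, H}⁺: GH→EF adds E, F; EF→AD adds A, D; DFG→AHJ adds J → {A, B, D, E, F, G, H, J}. Minimal: {G, H}⁺ = {A, D, E, F, G, H, J}; {B, H}⁺ = {B, H}; {B, G}⁺ = {B, G} — none reach the full schema.
{B, D, F, G}⁺: DFG→AHJ adds A, H, J; GH→EF adds E → {A, B, D, E, F, G, H, J}. Minimal: {D, F, G}⁺ = {A, D, E, F, G, H, J}; {B, F, G}⁺ = {B, F, G}; {B, D, G}⁺ = {B, D, G}; … — none reach the full schema.
{B, E, F, G}⁺: EF→AD adds A, D; DFG→AHJ adds H, J → {A, B, D, E, F, G, H, J}. Minimal: {E, F, G}⁺ = {A, D, E, F, G, H, J}; {B, F, G}⁺ = {B, F, G}; {B, E, G}⁺ = {B, E, G}; … — none reach the full schema.
{B, F, G, J}⁺: BFJ→AH adds A, H; GH→EF adds E; EF→AD adds D → {A, B, D, E, F, G, H, J}. Minimal: {F, G, J}⁺ = {F, G, J}; {B, G, J}⁺ = {B, G, J}; {B, F, J}⁺ = {A, B, F, H, J}; … — none reach the full schema.
Any other superkey contains one of these as a subset, so there are no further candidate keys.

BGH, BDFG, BEFG, BFGJ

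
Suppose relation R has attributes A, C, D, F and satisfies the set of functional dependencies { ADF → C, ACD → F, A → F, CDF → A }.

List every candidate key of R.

Attribute D never appears on the right-hand side of any dependency, so D must belong to every candidate key.
{D}⁺ = {D}, which is not all of the schema, so we must add further attributes.
{A, D}⁺: A→F adds F; ADF→C adds C → {A, C, D, F}.
{C, D, F}⁺: CDF→A adds A → {A, C, D, F}.
Any other superkey contains one of these as a subset, so there are no further candidate keys.

{A, D}; {C, D, F}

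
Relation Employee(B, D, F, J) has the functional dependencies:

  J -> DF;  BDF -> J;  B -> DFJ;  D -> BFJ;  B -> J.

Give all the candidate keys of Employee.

{B}⁺: B→DFJ adds D, F, J → {B, D, F, J}.
{D}⁺: D→BFJ adds B, F, J → {B, D, F, J}.
{J}⁺: J→DF adds D, F; D→BFJ adds B → {B, D, F, J}.

B; D; J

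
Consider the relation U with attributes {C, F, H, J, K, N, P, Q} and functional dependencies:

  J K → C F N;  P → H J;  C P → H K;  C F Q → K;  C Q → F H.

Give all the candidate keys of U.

{C, P, Q}, {K, P, Q}

Attributes P, Q never appear on any right-hand side, so every candidate key must contain {P, Q}.
{P, Q}⁺ = {H, J, P, Q}, which is not all of the schema, so we must add further attributes.
{C, P, Q}⁺: P→HJ adds H, J; CP→HK adds K; CQ→FH adds F; JK→CFN adds N → {C, F, H, J, K, N, P, Q}. Minimal: {P, Q}⁺ = {H, J, P, Q}; {C, Q}⁺ = {C, F, H, K, Q}; {C, P}⁺ = {C, F, H, J, K, N, P} — none reach the full schema.
{K, P, Q}⁺: P→HJ adds H, J; JK→CFN adds C, F, N → {C, F, H, J, K, N, P, Q}. Minimal: {P, Q}⁺ = {H, J, P, Q}; {K, Q}⁺ = {K, Q}; {K, P}⁺ = {C, F, H, J, K, N, P} — none reach the full schema.
Any other superkey contains one of these as a subset, so there are no further candidate keys.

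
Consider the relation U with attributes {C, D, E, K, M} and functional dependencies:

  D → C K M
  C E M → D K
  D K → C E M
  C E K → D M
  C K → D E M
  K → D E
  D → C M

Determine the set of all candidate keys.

(D); (K); (C, E, M)

{D}⁺: D→CKM adds C, K, M; DK→CEM adds E → {C, D, E, K, M}.
{K}⁺: K→DE adds D, E; D→CM adds C, M → {C, D, E, K, M}.
{C, E, M}⁺: CEM→DK adds D, K → {C, D, E, K, M}. Minimal: {E, M}⁺ = {E, M}; {C, M}⁺ = {C, M}; {C, E}⁺ = {C, E} — none reach the full schema.
Any other superkey contains one of these as a subset, so there are no further candidate keys.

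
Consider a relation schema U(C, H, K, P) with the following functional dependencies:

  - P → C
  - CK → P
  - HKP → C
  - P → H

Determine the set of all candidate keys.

Attribute K never appears on the right-hand side of any dependency, so K must belong to every candidate key.
{K}⁺ = {K}, which is not all of the schema, so we must add further attributes.
{C, K}⁺: CK→P adds P; P→H adds H → {C, H, K, P}. Minimal: {K}⁺ = {K}; {C}⁺ = {C} — none reach the full schema.
{K, P}⁺: P→C adds C; P→H adds H → {C, H, K, P}. Minimal: {P}⁺ = {C, H, P}; {K}⁺ = {K} — none reach the full schema.

CK; KP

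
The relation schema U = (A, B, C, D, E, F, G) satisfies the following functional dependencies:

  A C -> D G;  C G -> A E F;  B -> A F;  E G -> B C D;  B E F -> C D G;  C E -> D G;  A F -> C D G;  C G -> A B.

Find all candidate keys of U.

{B}⁺: B→AF adds A, F; AF→CDG adds C, D, G; CG→AEF adds E → {A, B, C, D, E, F, G}.
{A, C}⁺: AC→DG adds D, G; CG→AEF adds E, F; EG→BCD adds B → {A, B, C, D, E, F, G}. Minimal: {C}⁺ = {C}; {A}⁺ = {A} — none reach the full schema.
{A, F}⁺: AF→CDG adds C, D, G; CG→AB adds B; CG→AEF adds E → {A, B, C, D, E, F, G}. Minimal: {F}⁺ = {F}; {A}⁺ = {A} — none reach the full schema.
{C, E}⁺: CE→DG adds D, G; CG→AB adds A, B; CG→AEF adds F → {A, B, C, D, E, F, G}. Minimal: {E}⁺ = {E}; {C}⁺ = {C} — none reach the full schema.
{C, G}⁺: CG→AEF adds A, E, F; EG→BCD adds B, D → {A, B, C, D, E, F, G}. Minimal: {G}⁺ = {G}; {C}⁺ = {C} — none reach the full schema.
{E, G}⁺: EG→BCD adds B, C, D; CG→AB adds A; CG→AEF adds F → {A, B, C, D, E, F, G}. Minimal: {G}⁺ = {G}; {E}⁺ = {E} — none reach the full schema.
Any other superkey contains one of these as a subset, so there are no further candidate keys.

{B}, {A, C}, {A, F}, {C, E}, {C, G}, {E, G}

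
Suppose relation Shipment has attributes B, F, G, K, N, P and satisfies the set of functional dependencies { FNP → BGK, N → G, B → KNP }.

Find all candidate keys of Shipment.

{B, F}, {F, N, P}

{B, F}⁺: B→KNP adds K, N, P; FNP→BGK adds G → {B, F, G, K, N, P}. Minimal: {F}⁺ = {F}; {B}⁺ = {B, G, K, N, P} — none reach the full schema.
{F, N, P}⁺: FNP→BGK adds B, G, K → {B, F, G, K, N, P}. Minimal: {N, P}⁺ = {G, N, P}; {F, P}⁺ = {F, P}; {F, N}⁺ = {F, G, N} — none reach the full schema.
Any other superkey contains one of these as a subset, so there are no further candidate keys.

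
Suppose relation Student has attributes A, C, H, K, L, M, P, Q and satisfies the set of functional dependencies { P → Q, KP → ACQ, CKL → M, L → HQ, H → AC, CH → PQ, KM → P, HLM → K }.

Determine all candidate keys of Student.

{K, L}; {L, M}

Attribute L never appears on the right-hand side of any dependency, so L must belong to every candidate key.
{L}⁺ = {A, C, H, L, P, Q}, which is not all of the schema, so we must add further attributes.
{K, L}⁺: L→HQ adds H, Q; H→AC adds A, C; CH→PQ adds P; CKL→M adds M → {A, C, H, K, L, M, P, Q}. Minimal: {L}⁺ = {A, C, H, L, P, Q}; {K}⁺ = {K} — none reach the full schema.
{L, M}⁺: L→HQ adds H, Q; H→AC adds A, C; CH→PQ adds P; HLM→K adds K → {A, C, H, K, L, M, P, Q}. Minimal: {M}⁺ = {M}; {L}⁺ = {A, C, H, L, P, Q} — none reach the full schema.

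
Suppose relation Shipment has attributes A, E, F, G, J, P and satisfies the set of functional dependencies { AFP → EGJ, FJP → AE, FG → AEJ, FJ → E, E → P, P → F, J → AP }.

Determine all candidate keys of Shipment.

{J}⁺: J→AP adds A, P; P→F adds F; AFP→EGJ adds E, G → {A, E, F, G, J, P}.
{A, E}⁺: E→P adds P; P→F adds F; AFP→EGJ adds G, J → {A, E, F, G, J, P}. Minimal: {E}⁺ = {E, F, P}; {A}⁺ = {A} — none reach the full schema.
{A, P}⁺: P→F adds F; AFP→EGJ adds E, G, J → {A, E, F, G, J, P}. Minimal: {P}⁺ = {F, P}; {A}⁺ = {A} — none reach the full schema.
{E, G}⁺: E→P adds P; P→F adds F; FG→AEJ adds A, J → {A, E, F, G, J, P}. Minimal: {G}⁺ = {G}; {E}⁺ = {E, F, P} — none reach the full schema.
{F, G}⁺: FG→AEJ adds A, E, J; E→P adds P → {A, E, F, G, J, P}. Minimal: {G}⁺ = {G}; {F}⁺ = {F} — none reach the full schema.
{G, P}⁺: P→F adds F; FG→AEJ adds A, E, J → {A, E, F, G, J, P}. Minimal: {P}⁺ = {F, P}; {G}⁺ = {G} — none reach the full schema.

(J), (A, E), (A, P), (E, G), (F, G), (G, P)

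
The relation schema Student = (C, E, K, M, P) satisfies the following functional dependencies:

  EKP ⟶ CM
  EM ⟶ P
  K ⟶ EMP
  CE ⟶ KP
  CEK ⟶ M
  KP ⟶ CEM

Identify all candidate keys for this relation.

{K}⁺: K→EMP adds E, M, P; KP→CEM adds C → {C, E, K, M, P}.
{C, E}⁺: CE→KP adds K, P; CEK→M adds M → {C, E, K, M, P}. Minimal: {E}⁺ = {E}; {C}⁺ = {C} — none reach the full schema.
Any other superkey contains one of these as a subset, so there are no further candidate keys.

(K), (C, E)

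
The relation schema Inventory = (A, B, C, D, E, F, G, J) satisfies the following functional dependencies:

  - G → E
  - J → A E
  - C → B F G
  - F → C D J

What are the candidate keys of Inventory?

(C), (F)

{C}⁺: C→BFG adds B, F, G; F→CDJ adds D, J; G→E adds E; J→AE adds A → {A, B, C, D, E, F, G, J}.
{F}⁺: F→CDJ adds C, D, J; J→AE adds A, E; C→BFG adds B, G → {A, B, C, D, E, F, G, J}.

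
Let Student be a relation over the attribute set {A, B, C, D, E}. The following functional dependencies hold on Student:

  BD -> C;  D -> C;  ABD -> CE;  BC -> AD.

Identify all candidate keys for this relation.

{B, C}⁺: BC→AD adds A, D; ABD→CE adds E → {A, B, C, D, E}. Minimal: {C}⁺ = {C}; {B}⁺ = {B} — none reach the full schema.
{B, D}⁺: BD→C adds C; BC→AD adds A; ABD→CE adds E → {A, B, C, D, E}. Minimal: {D}⁺ = {C, D}; {B}⁺ = {B} — none reach the full schema.

{B, C}, {B, D}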